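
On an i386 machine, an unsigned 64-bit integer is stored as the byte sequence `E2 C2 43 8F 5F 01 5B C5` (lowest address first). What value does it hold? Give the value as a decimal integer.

14220961758289576674

In little-endian order the low byte comes first in memory.
Reassemble most-significant byte first: C5 5B 01 5F 8F 43 C2 E2 → 0xC55B015F8F43C2E2.
0xC55B015F8F43C2E2 = 14220961758289576674.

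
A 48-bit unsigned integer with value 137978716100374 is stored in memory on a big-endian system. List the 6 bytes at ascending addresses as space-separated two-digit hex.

137978716100374 in hexadecimal, padded to 48 bits, is 0x7D7DAC5C1716.
Split into bytes (most-significant first): 7D 7D AC 5C 17 16.
Big-endian stores the most-significant byte at the lowest address.
So the memory order matches the most-significant-first order: 7D 7D AC 5C 17 16.

7D 7D AC 5C 17 16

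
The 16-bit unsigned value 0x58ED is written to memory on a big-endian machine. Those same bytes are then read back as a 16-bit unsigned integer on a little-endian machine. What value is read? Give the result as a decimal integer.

Stored big-endian, the bytes at ascending addresses are 58 ED.
Read back as little-endian, the first byte is least significant, giving 0xED58.
0xED58 = 60760.

60760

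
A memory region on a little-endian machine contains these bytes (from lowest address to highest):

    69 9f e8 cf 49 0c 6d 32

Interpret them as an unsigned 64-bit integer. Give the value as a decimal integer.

Little-endian: lowest address holds the least-significant byte.
Reassemble most-significant byte first: 32 6D 0C 49 CF E8 9F 69 → 0x326D0C49CFE89F69.
0x326D0C49CFE89F69 = 3633573985518133097.

3633573985518133097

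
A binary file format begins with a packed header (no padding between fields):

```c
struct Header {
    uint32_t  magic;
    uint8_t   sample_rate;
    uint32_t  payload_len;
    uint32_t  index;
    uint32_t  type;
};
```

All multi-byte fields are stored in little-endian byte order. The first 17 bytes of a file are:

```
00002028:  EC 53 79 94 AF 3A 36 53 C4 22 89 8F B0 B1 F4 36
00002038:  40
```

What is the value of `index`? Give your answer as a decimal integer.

`index` follows `magic` (4 B), `sample_rate` (1 B), `payload_len` (4 B), so it starts at offset 4 + 1 + 4 = 9 and occupies 4 bytes.
Bytes at offsets 9..12: 22 89 8F B0.
Little-endian stores the least-significant byte at the lowest address.
Reassemble most-significant byte first: B0 8F 89 22 → 0xB08F8922.
0xB08F8922 = 2962196770.

2962196770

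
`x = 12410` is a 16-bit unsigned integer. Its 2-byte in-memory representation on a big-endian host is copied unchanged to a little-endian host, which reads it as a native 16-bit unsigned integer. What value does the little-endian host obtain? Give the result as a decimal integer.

31280

12410 in 16-bit hexadecimal is 0x307A.
Stored big-endian, the bytes at ascending addresses are 30 7A.
Read back as little-endian, the first byte is least significant, giving 0x7A30.
0x7A30 = 31280.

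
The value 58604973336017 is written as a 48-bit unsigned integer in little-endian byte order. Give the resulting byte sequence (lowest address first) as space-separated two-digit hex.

D1 25 9E 08 4D 35

58604973336017 in hexadecimal, padded to 48 bits, is 0x354D089E25D1.
Split into bytes (most-significant first): 35 4D 08 9E 25 D1.
In little-endian order the low byte comes first in memory.
So at ascending addresses the bytes are D1 25 9E 08 4D 35.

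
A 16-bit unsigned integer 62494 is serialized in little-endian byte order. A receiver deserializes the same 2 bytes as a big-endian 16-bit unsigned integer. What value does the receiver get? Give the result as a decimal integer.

62494 in 16-bit hexadecimal is 0xF41E.
Stored little-endian, the bytes at ascending addresses are 1E F4.
Read back as big-endian, the last byte is least significant, giving 0x1EF4.
0x1EF4 = 7924.

7924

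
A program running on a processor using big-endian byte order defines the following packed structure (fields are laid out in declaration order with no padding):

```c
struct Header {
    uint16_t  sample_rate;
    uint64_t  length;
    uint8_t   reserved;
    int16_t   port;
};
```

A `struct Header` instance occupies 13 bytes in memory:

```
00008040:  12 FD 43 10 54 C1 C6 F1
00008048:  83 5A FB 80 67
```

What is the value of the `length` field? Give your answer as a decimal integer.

4832455591411680090

`length` follows `sample_rate` (2 bytes), so it starts at byte offset 2 and occupies 8 bytes.
Bytes at offsets 2..9: 43 10 54 C1 C6 F1 83 5A.
Big-endian: lowest address holds the most-significant byte.
The bytes are already most-significant first: 0x431054C1C6F1835A.
0x431054C1C6F1835A = 4832455591411680090.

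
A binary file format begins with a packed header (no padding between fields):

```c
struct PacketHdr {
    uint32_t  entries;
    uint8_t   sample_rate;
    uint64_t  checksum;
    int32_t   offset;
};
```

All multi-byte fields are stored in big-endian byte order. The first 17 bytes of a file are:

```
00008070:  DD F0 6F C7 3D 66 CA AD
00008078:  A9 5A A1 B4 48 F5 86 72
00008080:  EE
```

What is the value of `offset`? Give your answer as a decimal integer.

`offset` follows `entries` (4 B), `sample_rate` (1 B), `checksum` (8 B), so it starts at offset 4 + 1 + 8 = 13 and occupies 4 bytes.
Bytes at offsets 13..16: F5 86 72 EE.
Big-endian: lowest address holds the most-significant byte.
The bytes are already most-significant first: 0xF58672EE.
Top bit is set, so as a signed 32-bit value this is 0xF58672EE − 2^32 = -175738130.

-175738130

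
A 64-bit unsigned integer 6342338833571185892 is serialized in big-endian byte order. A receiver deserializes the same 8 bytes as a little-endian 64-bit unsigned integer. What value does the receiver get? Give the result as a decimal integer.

6342338833571185892 in 64-bit hexadecimal is 0x58048390E42D04E4.
Stored big-endian, the bytes at ascending addresses are 58 04 83 90 E4 2D 04 E4.
Read back as little-endian, the first byte is least significant, giving 0xE4042DE490830458.
0xE4042DE490830458 = 16430307800254710872.

16430307800254710872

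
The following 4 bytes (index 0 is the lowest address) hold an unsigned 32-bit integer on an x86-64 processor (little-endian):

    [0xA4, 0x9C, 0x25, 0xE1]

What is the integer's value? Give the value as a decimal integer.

3777338532

Little-endian: lowest address holds the least-significant byte.
Reassemble most-significant byte first: E1 25 9C A4 → 0xE1259CA4.
0xE1259CA4 = 3777338532.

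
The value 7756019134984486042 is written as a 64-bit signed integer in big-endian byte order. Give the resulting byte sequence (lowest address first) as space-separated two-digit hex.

7756019134984486042 in hexadecimal, padded to 64 bits, is 0x6BA2EA4F63E1FC9A.
Split into bytes (most-significant first): 6B A2 EA 4F 63 E1 FC 9A.
In big-endian order the high byte comes first in memory.
So the memory order matches the most-significant-first order: 6B A2 EA 4F 63 E1 FC 9A.

6B A2 EA 4F 63 E1 FC 9A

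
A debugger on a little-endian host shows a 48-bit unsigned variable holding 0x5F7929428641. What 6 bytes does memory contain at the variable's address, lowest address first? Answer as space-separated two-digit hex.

41 86 42 29 79 5F

Split into bytes (most-significant first): 5F 79 29 42 86 41.
Little-endian: lowest address holds the least-significant byte.
So at ascending addresses the bytes are 41 86 42 29 79 5F.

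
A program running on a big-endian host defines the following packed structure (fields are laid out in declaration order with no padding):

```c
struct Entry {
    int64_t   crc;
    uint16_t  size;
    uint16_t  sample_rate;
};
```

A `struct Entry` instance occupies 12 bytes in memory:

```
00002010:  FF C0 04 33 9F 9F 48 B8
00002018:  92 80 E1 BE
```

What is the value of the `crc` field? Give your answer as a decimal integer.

`crc` is the first field, at byte offset 0, occupying 8 bytes.
Bytes at offsets 0..7: FF C0 04 33 9F 9F 48 B8.
In big-endian order the high byte comes first in memory.
The bytes are already most-significant first: 0xFFC004339F9F48B8.
Top bit is set, so as a signed 64-bit value this is 0xFFC004339F9F48B8 − 2^64 = -18009778741622600.

-18009778741622600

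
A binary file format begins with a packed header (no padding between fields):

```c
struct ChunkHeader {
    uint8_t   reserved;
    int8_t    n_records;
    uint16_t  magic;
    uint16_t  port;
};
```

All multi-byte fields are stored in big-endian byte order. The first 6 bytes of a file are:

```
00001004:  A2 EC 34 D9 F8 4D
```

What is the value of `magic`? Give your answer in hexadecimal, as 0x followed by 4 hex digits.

`magic` follows `reserved` (1 B), `n_records` (1 B), so it starts at offset 1 + 1 = 2 and occupies 2 bytes.
Bytes at offsets 2..3: 34 D9.
Big-endian stores the most-significant byte at the lowest address.
The bytes are already most-significant first: 0x34D9.

0x34D9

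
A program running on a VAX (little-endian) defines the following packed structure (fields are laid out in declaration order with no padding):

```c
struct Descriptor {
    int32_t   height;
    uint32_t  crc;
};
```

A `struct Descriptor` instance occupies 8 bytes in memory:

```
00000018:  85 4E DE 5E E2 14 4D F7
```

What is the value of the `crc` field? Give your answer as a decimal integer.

4149023970

`crc` follows `height` (4 bytes), so it starts at byte offset 4 and occupies 4 bytes.
Bytes at offsets 4..7: E2 14 4D F7.
Little-endian: lowest address holds the least-significant byte.
Reassemble most-significant byte first: F7 4D 14 E2 → 0xF74D14E2.
0xF74D14E2 = 4149023970.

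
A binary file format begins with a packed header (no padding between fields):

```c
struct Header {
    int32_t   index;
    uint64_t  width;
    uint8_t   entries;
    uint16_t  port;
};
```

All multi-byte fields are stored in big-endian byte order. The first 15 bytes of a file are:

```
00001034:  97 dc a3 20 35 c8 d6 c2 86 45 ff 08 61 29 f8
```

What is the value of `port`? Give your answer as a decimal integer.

`port` follows `index` (4 B), `width` (8 B), `entries` (1 B), so it starts at offset 4 + 8 + 1 = 13 and occupies 2 bytes.
Bytes at offsets 13..14: 29 F8.
Big-endian stores the most-significant byte at the lowest address.
The bytes are already most-significant first: 0x29F8.
0x29F8 = 10744.

10744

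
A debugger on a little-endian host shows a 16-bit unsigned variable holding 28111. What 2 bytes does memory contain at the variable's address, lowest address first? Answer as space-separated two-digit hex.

CF 6D

28111 in hexadecimal, padded to 16 bits, is 0x6DCF.
Split into bytes (most-significant first): 6D CF.
Little-endian stores the least-significant byte at the lowest address.
So at ascending addresses the bytes are CF 6D.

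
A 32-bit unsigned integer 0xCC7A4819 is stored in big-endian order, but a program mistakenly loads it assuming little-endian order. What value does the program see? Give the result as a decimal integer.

424180428

Stored big-endian, the bytes at ascending addresses are CC 7A 48 19.
Read back as little-endian, the first byte is least significant, giving 0x19487ACC.
0x19487ACC = 424180428.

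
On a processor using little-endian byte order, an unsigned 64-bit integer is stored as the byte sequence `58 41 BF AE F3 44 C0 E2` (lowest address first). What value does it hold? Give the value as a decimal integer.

Little-endian stores the least-significant byte at the lowest address.
Reassemble most-significant byte first: E2 C0 44 F3 AE BF 41 58 → 0xE2C044F3AEBF4158.
0xE2C044F3AEBF4158 = 16339135261499670872.

16339135261499670872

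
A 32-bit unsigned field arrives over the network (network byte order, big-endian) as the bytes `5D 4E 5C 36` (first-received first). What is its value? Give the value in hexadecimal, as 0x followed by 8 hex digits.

Big-endian stores the most-significant byte at the lowest address.
The bytes are already most-significant first: 0x5D4E5C36.

0x5D4E5C36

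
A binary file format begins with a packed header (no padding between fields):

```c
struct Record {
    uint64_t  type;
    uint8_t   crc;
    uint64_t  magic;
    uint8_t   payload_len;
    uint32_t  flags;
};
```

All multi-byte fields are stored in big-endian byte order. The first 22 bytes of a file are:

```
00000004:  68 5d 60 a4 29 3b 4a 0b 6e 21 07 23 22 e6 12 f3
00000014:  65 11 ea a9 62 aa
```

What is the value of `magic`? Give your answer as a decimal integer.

`magic` follows `type` (8 B), `crc` (1 B), so it starts at offset 8 + 1 = 9 and occupies 8 bytes.
Bytes at offsets 9..16: 21 07 23 22 E6 12 F3 65.
Big-endian stores the most-significant byte at the lowest address.
The bytes are already most-significant first: 0x21072322E612F365.
0x21072322E612F365 = 2379909560884458341.

2379909560884458341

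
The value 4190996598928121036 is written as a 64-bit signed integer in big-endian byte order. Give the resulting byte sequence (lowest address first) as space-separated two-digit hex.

4190996598928121036 in hexadecimal, padded to 64 bits, is 0x3A296933ADFB1CCC.
Split into bytes (most-significant first): 3A 29 69 33 AD FB 1C CC.
Big-endian: lowest address holds the most-significant byte.
So the memory order matches the most-significant-first order: 3A 29 69 33 AD FB 1C CC.

3A 29 69 33 AD FB 1C CC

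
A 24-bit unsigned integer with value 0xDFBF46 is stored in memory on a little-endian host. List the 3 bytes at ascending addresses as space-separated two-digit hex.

Split into bytes (most-significant first): DF BF 46.
Little-endian stores the least-significant byte at the lowest address.
So at ascending addresses the bytes are 46 BF DF.

46 BF DF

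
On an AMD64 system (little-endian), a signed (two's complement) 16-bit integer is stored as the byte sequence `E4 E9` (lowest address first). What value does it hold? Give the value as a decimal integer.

In little-endian order the low byte comes first in memory.
Reassemble most-significant byte first: E9 E4 → 0xE9E4.
Top bit is set, so as a signed 16-bit value this is 0xE9E4 − 2^16 = -5660.

-5660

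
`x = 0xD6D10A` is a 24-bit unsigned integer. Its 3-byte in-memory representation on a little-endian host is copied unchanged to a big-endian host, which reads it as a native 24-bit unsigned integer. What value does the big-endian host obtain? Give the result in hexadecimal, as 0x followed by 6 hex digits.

Stored little-endian, the bytes at ascending addresses are 0A D1 D6.
Read back as big-endian, the last byte is least significant, giving 0x0AD1D6.

0x0AD1D6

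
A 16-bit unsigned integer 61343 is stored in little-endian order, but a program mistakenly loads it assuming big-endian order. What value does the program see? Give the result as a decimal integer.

40943

61343 in 16-bit hexadecimal is 0xEF9F.
Stored little-endian, the bytes at ascending addresses are 9F EF.
Read back as big-endian, the last byte is least significant, giving 0x9FEF.
0x9FEF = 40943.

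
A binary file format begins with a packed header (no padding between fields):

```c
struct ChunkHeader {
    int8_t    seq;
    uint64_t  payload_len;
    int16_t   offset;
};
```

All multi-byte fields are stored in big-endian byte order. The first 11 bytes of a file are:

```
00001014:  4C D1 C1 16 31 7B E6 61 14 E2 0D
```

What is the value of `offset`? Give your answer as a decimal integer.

`offset` follows `seq` (1 B), `payload_len` (8 B), so it starts at offset 1 + 8 = 9 and occupies 2 bytes.
Bytes at offsets 9..10: E2 0D.
Big-endian: lowest address holds the most-significant byte.
The bytes are already most-significant first: 0xE20D.
Top bit is set, so as a signed 16-bit value this is 0xE20D − 2^16 = -7667.

-7667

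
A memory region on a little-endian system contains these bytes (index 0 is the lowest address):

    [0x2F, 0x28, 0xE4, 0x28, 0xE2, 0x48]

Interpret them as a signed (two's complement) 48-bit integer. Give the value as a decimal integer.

80136185849903

Little-endian: lowest address holds the least-significant byte.
Reassemble most-significant byte first: 48 E2 28 E4 28 2F → 0x48E228E4282F.
0x48E228E4282F = 80136185849903.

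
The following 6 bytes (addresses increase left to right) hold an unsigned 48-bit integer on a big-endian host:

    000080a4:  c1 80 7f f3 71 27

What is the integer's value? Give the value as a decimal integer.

212757646635303

Big-endian stores the most-significant byte at the lowest address.
The bytes are already most-significant first: 0xC1807FF37127.
0xC1807FF37127 = 212757646635303.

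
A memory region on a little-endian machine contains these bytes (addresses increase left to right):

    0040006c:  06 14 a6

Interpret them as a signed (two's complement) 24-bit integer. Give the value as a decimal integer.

In little-endian order the low byte comes first in memory.
Reassemble most-significant byte first: A6 14 06 → 0xA61406.
Top bit is set, so as a signed 24-bit value this is 0xA61406 − 2^24 = -5893114.

-5893114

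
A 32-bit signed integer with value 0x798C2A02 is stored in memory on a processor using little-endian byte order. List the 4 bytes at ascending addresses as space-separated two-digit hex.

Split into bytes (most-significant first): 79 8C 2A 02.
Little-endian stores the least-significant byte at the lowest address.
So at ascending addresses the bytes are 02 2A 8C 79.

02 2A 8C 79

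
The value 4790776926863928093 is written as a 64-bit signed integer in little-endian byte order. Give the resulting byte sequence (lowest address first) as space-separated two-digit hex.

4790776926863928093 in hexadecimal, padded to 64 bits, is 0x427C423B7BDCAB1D.
Split into bytes (most-significant first): 42 7C 42 3B 7B DC AB 1D.
In little-endian order the low byte comes first in memory.
So at ascending addresses the bytes are 1D AB DC 7B 3B 42 7C 42.

1D AB DC 7B 3B 42 7C 42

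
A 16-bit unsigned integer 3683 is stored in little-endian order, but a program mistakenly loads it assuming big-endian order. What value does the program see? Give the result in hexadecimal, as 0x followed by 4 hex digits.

3683 in 16-bit hexadecimal is 0x0E63.
Stored little-endian, the bytes at ascending addresses are 63 0E.
Read back as big-endian, the last byte is least significant, giving 0x630E.

0x630E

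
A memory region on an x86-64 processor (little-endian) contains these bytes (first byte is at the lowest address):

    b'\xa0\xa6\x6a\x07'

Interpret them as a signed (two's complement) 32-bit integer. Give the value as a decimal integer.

Little-endian: lowest address holds the least-significant byte.
Reassemble most-significant byte first: 07 6A A6 A0 → 0x076AA6A0.
0x076AA6A0 = 124429984.

124429984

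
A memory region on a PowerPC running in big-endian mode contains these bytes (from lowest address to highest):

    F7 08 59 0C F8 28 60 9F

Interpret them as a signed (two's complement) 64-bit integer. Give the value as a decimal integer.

Big-endian: lowest address holds the most-significant byte.
The bytes are already most-significant first: 0xF708590CF828609F.
Top bit is set, so as a signed 64-bit value this is 0xF708590CF828609F − 2^64 = -646168634289790817.

-646168634289790817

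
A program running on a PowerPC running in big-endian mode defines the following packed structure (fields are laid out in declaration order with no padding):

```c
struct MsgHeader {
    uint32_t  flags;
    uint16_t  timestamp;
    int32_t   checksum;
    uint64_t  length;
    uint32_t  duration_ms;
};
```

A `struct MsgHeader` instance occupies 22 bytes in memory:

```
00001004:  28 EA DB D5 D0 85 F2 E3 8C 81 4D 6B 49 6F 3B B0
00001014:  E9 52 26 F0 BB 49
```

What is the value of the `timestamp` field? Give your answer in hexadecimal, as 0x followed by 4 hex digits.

0xD085

`timestamp` follows `flags` (4 bytes), so it starts at byte offset 4 and occupies 2 bytes.
Bytes at offsets 4..5: D0 85.
Big-endian: lowest address holds the most-significant byte.
The bytes are already most-significant first: 0xD085.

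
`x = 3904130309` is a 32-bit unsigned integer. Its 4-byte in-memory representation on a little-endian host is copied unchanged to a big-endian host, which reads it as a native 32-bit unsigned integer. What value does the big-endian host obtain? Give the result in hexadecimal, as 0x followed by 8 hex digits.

0x054DB4E8

3904130309 in 32-bit hexadecimal is 0xE8B44D05.
Stored little-endian, the bytes at ascending addresses are 05 4D B4 E8.
Read back as big-endian, the last byte is least significant, giving 0x054DB4E8.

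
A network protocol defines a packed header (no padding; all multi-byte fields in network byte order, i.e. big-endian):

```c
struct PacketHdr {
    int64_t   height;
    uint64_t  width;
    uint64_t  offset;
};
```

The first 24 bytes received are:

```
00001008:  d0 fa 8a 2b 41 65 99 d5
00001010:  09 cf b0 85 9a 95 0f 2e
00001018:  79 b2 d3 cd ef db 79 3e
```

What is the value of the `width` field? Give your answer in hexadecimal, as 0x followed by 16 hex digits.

0x09CFB0859A950F2E

`width` follows `height` (8 bytes), so it starts at byte offset 8 and occupies 8 bytes.
Bytes at offsets 8..15: 09 CF B0 85 9A 95 0F 2E.
Big-endian: lowest address holds the most-significant byte.
The bytes are already most-significant first: 0x09CFB0859A950F2E.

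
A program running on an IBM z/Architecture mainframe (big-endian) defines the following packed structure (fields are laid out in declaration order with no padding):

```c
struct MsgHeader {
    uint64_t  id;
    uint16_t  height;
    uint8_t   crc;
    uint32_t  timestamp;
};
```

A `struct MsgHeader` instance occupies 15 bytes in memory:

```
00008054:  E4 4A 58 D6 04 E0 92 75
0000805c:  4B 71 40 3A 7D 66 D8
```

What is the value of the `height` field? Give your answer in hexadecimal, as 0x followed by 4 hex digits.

`height` follows `id` (8 bytes), so it starts at byte offset 8 and occupies 2 bytes.
Bytes at offsets 8..9: 4B 71.
Big-endian: lowest address holds the most-significant byte.
The bytes are already most-significant first: 0x4B71.

0x4B71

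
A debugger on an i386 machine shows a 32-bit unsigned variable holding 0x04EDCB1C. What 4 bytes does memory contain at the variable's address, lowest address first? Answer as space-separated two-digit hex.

1C CB ED 04

Split into bytes (most-significant first): 04 ED CB 1C.
Little-endian: lowest address holds the least-significant byte.
So at ascending addresses the bytes are 1C CB ED 04.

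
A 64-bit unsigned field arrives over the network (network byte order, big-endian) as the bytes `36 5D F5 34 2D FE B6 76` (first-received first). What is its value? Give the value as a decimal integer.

3917556855340971638

Big-endian stores the most-significant byte at the lowest address.
The bytes are already most-significant first: 0x365DF5342DFEB676.
0x365DF5342DFEB676 = 3917556855340971638.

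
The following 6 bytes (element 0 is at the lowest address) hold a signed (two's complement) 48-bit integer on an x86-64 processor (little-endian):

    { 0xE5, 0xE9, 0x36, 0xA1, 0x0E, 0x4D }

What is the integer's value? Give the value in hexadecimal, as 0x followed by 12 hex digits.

In little-endian order the low byte comes first in memory.
Reassemble most-significant byte first: 4D 0E A1 36 E9 E5 → 0x4D0EA136E9E5.

0x4D0EA136E9E5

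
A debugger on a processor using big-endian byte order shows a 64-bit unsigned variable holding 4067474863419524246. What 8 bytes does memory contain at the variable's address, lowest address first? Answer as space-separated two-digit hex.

4067474863419524246 in hexadecimal, padded to 64 bits, is 0x387292D67EF38496.
Split into bytes (most-significant first): 38 72 92 D6 7E F3 84 96.
Big-endian stores the most-significant byte at the lowest address.
So the memory order matches the most-significant-first order: 38 72 92 D6 7E F3 84 96.

38 72 92 D6 7E F3 84 96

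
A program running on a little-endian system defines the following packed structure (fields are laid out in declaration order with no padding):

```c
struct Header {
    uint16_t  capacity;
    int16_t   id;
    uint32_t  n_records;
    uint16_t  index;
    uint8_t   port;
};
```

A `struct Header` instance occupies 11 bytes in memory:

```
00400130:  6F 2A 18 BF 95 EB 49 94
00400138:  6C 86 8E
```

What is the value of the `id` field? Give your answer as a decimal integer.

-16616

`id` follows `capacity` (2 bytes), so it starts at byte offset 2 and occupies 2 bytes.
Bytes at offsets 2..3: 18 BF.
Little-endian stores the least-significant byte at the lowest address.
Reassemble most-significant byte first: BF 18 → 0xBF18.
Top bit is set, so as a signed 16-bit value this is 0xBF18 − 2^16 = -16616.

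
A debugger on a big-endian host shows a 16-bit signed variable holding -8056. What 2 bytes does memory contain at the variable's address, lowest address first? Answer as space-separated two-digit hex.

Two's complement of -8056 in 16 bits: 8056 = 0x1F78; invert → 0xE087; add 1 → 0xE088.
Split into bytes (most-significant first): E0 88.
In big-endian order the high byte comes first in memory.
So the memory order matches the most-significant-first order: E0 88.

E0 88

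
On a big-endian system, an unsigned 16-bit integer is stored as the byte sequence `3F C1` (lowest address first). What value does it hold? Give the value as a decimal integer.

16321

In big-endian order the high byte comes first in memory.
The bytes are already most-significant first: 0x3FC1.
0x3FC1 = 16321.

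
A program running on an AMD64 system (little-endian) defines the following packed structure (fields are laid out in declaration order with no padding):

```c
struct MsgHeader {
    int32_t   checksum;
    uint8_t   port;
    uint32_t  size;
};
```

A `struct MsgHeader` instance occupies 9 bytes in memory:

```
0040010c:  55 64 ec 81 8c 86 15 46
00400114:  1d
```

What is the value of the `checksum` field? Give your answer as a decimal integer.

-2115214251

`checksum` is the first field, at byte offset 0, occupying 4 bytes.
Bytes at offsets 0..3: 55 64 EC 81.
Little-endian stores the least-significant byte at the lowest address.
Reassemble most-significant byte first: 81 EC 64 55 → 0x81EC6455.
Top bit is set, so as a signed 32-bit value this is 0x81EC6455 − 2^32 = -2115214251.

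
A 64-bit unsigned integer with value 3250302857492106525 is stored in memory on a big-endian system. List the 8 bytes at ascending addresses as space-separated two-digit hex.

3250302857492106525 in hexadecimal, padded to 64 bits, is 0x2D1B653A61410D1D.
Split into bytes (most-significant first): 2D 1B 65 3A 61 41 0D 1D.
In big-endian order the high byte comes first in memory.
So the memory order matches the most-significant-first order: 2D 1B 65 3A 61 41 0D 1D.

2D 1B 65 3A 61 41 0D 1D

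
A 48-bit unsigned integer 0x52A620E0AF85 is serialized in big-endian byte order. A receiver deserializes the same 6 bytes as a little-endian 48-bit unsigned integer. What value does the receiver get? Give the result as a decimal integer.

Stored big-endian, the bytes at ascending addresses are 52 A6 20 E0 AF 85.
Read back as little-endian, the first byte is least significant, giving 0x85AFE020A652.
0x85AFE020A652 = 146990426007122.

146990426007122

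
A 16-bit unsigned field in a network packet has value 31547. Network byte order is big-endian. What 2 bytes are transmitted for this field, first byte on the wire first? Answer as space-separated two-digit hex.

7B 3B

31547 in hexadecimal, padded to 16 bits, is 0x7B3B.
Split into bytes (most-significant first): 7B 3B.
Big-endian stores the most-significant byte at the lowest address.
So the memory order matches the most-significant-first order: 7B 3B.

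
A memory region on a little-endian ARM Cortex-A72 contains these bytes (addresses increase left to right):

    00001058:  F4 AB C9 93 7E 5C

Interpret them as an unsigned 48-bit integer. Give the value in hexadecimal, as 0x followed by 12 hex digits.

In little-endian order the low byte comes first in memory.
Reassemble most-significant byte first: 5C 7E 93 C9 AB F4 → 0x5C7E93C9ABF4.

0x5C7E93C9ABF4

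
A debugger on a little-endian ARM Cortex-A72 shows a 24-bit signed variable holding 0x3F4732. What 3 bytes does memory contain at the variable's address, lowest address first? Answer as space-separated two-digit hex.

32 47 3F

Split into bytes (most-significant first): 3F 47 32.
Little-endian stores the least-significant byte at the lowest address.
So at ascending addresses the bytes are 32 47 3F.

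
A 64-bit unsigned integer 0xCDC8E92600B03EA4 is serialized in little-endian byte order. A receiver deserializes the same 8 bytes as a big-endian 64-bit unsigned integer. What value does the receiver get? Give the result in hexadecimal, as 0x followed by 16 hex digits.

Stored little-endian, the bytes at ascending addresses are A4 3E B0 00 26 E9 C8 CD.
Read back as big-endian, the last byte is least significant, giving 0xA43EB00026E9C8CD.

0xA43EB00026E9C8CD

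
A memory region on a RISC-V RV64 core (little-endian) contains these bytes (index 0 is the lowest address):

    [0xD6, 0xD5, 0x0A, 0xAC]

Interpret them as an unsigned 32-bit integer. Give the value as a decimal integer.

2886391254

In little-endian order the low byte comes first in memory.
Reassemble most-significant byte first: AC 0A D5 D6 → 0xAC0AD5D6.
0xAC0AD5D6 = 2886391254.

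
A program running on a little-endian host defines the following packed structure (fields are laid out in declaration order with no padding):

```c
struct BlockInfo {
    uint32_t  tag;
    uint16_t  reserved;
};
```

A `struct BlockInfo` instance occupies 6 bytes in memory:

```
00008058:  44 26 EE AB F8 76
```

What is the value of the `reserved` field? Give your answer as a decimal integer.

`reserved` follows `tag` (4 bytes), so it starts at byte offset 4 and occupies 2 bytes.
Bytes at offsets 4..5: F8 76.
Little-endian stores the least-significant byte at the lowest address.
Reassemble most-significant byte first: 76 F8 → 0x76F8.
0x76F8 = 30456.

30456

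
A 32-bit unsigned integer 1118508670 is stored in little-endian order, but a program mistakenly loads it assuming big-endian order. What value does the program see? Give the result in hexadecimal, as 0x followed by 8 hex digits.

1118508670 in 32-bit hexadecimal is 0x42AB167E.
Stored little-endian, the bytes at ascending addresses are 7E 16 AB 42.
Read back as big-endian, the last byte is least significant, giving 0x7E16AB42.

0x7E16AB42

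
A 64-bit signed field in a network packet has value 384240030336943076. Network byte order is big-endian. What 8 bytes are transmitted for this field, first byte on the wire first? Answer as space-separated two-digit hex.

384240030336943076 in hexadecimal, padded to 64 bits, is 0x0555184594B803E4.
Split into bytes (most-significant first): 05 55 18 45 94 B8 03 E4.
In big-endian order the high byte comes first in memory.
So the memory order matches the most-significant-first order: 05 55 18 45 94 B8 03 E4.

05 55 18 45 94 B8 03 E4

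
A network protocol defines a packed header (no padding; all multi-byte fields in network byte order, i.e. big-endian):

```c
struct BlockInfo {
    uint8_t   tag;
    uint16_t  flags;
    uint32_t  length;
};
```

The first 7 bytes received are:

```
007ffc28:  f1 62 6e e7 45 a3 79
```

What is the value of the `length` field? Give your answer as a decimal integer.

`length` follows `tag` (1 B), `flags` (2 B), so it starts at offset 1 + 2 = 3 and occupies 4 bytes.
Bytes at offsets 3..6: E7 45 A3 79.
Big-endian: lowest address holds the most-significant byte.
The bytes are already most-significant first: 0xE745A379.
0xE745A379 = 3880100729.

3880100729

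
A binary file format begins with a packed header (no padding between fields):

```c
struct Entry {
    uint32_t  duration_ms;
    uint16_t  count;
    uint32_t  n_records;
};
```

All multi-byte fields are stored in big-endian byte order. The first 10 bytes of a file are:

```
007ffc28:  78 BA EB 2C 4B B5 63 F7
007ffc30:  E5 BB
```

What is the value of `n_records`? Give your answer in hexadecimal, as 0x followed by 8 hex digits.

0x63F7E5BB

`n_records` follows `duration_ms` (4 B), `count` (2 B), so it starts at offset 4 + 2 = 6 and occupies 4 bytes.
Bytes at offsets 6..9: 63 F7 E5 BB.
Big-endian: lowest address holds the most-significant byte.
The bytes are already most-significant first: 0x63F7E5BB.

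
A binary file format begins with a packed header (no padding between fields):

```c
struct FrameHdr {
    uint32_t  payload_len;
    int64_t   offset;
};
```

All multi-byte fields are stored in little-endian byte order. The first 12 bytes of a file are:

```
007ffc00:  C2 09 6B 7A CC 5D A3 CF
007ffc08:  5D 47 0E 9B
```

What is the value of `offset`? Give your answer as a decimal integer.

`offset` follows `payload_len` (4 bytes), so it starts at byte offset 4 and occupies 8 bytes.
Bytes at offsets 4..11: CC 5D A3 CF 5D 47 0E 9B.
Little-endian stores the least-significant byte at the lowest address.
Reassemble most-significant byte first: 9B 0E 47 5D CF A3 5D CC → 0x9B0E475DCFA35DCC.
Top bit is set, so as a signed 64-bit value this is 0x9B0E475DCFA35DCC − 2^64 = -7273797879915651636.

-7273797879915651636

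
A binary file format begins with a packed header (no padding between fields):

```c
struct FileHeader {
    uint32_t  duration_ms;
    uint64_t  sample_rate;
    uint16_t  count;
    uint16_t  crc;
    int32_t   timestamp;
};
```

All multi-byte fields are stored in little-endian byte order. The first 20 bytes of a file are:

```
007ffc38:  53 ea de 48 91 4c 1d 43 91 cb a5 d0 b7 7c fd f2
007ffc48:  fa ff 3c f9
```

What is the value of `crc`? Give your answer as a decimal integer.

62205

`crc` follows `duration_ms` (4 B), `sample_rate` (8 B), `count` (2 B), so it starts at offset 4 + 8 + 2 = 14 and occupies 2 bytes.
Bytes at offsets 14..15: FD F2.
Little-endian stores the least-significant byte at the lowest address.
Reassemble most-significant byte first: F2 FD → 0xF2FD.
0xF2FD = 62205.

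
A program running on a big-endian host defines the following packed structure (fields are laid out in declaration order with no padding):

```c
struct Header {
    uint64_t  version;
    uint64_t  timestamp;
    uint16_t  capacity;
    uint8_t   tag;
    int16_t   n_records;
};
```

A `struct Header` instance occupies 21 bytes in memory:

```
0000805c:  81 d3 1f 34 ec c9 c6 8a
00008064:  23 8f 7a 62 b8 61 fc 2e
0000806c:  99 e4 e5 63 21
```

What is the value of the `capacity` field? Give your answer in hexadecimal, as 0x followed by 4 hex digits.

0x99E4

`capacity` follows `version` (8 B), `timestamp` (8 B), so it starts at offset 8 + 8 = 16 and occupies 2 bytes.
Bytes at offsets 16..17: 99 E4.
Big-endian: lowest address holds the most-significant byte.
The bytes are already most-significant first: 0x99E4.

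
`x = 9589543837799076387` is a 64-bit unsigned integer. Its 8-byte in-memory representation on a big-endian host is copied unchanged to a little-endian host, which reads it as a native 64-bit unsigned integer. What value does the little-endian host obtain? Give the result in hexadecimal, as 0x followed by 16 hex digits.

9589543837799076387 in 64-bit hexadecimal is 0x8514E7501A0CD223.
Stored big-endian, the bytes at ascending addresses are 85 14 E7 50 1A 0C D2 23.
Read back as little-endian, the first byte is least significant, giving 0x23D20C1A50E71485.

0x23D20C1A50E71485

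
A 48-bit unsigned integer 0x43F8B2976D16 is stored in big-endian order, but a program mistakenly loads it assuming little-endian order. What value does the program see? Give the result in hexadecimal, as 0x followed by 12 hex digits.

0x166D97B2F843

Stored big-endian, the bytes at ascending addresses are 43 F8 B2 97 6D 16.
Read back as little-endian, the first byte is least significant, giving 0x166D97B2F843.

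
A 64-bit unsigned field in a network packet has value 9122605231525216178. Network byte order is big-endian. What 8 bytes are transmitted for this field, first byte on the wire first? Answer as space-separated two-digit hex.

9122605231525216178 in hexadecimal, padded to 64 bits, is 0x7E9A011FDB2E3FB2.
Split into bytes (most-significant first): 7E 9A 01 1F DB 2E 3F B2.
Big-endian stores the most-significant byte at the lowest address.
So the memory order matches the most-significant-first order: 7E 9A 01 1F DB 2E 3F B2.

7E 9A 01 1F DB 2E 3F B2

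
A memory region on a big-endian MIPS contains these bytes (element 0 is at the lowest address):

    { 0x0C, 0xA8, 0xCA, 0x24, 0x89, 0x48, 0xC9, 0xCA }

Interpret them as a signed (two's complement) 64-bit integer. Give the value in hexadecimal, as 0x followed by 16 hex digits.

0x0CA8CA248948C9CA

Big-endian: lowest address holds the most-significant byte.
The bytes are already most-significant first: 0x0CA8CA248948C9CA.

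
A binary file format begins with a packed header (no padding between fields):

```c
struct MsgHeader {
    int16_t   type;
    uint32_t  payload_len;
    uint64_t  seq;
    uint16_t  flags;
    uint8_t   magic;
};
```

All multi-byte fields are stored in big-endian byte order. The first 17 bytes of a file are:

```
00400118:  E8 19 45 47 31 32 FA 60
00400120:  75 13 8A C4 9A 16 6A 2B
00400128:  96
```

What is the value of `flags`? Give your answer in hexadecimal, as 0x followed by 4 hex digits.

`flags` follows `type` (2 B), `payload_len` (4 B), `seq` (8 B), so it starts at offset 2 + 4 + 8 = 14 and occupies 2 bytes.
Bytes at offsets 14..15: 6A 2B.
Big-endian stores the most-significant byte at the lowest address.
The bytes are already most-significant first: 0x6A2B.

0x6A2B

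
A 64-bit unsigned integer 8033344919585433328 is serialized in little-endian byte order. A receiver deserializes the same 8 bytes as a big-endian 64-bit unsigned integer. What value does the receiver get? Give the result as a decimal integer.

8033344919585433328 in 64-bit hexadecimal is 0x6F7C2CA4521426F0.
Stored little-endian, the bytes at ascending addresses are F0 26 14 52 A4 2C 7C 6F.
Read back as big-endian, the last byte is least significant, giving 0xF0261452A42C7C6F.
0xF0261452A42C7C6F = 17304540963391962223.

17304540963391962223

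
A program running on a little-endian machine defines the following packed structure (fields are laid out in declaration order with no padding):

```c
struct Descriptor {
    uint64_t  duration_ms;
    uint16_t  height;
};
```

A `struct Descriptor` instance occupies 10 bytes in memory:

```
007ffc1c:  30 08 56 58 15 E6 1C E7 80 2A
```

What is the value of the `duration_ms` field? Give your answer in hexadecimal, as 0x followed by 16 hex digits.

`duration_ms` is the first field, at byte offset 0, occupying 8 bytes.
Bytes at offsets 0..7: 30 08 56 58 15 E6 1C E7.
Little-endian: lowest address holds the least-significant byte.
Reassemble most-significant byte first: E7 1C E6 15 58 56 08 30 → 0xE71CE61558560830.

0xE71CE61558560830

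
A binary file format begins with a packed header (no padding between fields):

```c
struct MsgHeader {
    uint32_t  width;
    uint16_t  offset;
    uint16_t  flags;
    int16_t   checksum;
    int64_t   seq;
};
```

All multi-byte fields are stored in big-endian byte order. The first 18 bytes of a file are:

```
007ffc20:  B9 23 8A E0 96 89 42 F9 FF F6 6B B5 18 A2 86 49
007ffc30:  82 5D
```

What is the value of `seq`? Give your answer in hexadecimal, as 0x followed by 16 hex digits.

0x6BB518A28649825D

`seq` follows `width` (4 B), `offset` (2 B), `flags` (2 B), `checksum` (2 B), so it starts at offset 4 + 2 + 2 + 2 = 10 and occupies 8 bytes.
Bytes at offsets 10..17: 6B B5 18 A2 86 49 82 5D.
In big-endian order the high byte comes first in memory.
The bytes are already most-significant first: 0x6BB518A28649825D.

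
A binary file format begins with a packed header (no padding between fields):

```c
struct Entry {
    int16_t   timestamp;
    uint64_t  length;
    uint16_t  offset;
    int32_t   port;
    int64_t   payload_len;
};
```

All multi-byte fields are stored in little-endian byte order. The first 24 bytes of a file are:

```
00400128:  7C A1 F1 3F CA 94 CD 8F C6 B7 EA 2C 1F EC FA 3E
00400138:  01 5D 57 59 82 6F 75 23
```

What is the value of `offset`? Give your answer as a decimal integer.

`offset` follows `timestamp` (2 B), `length` (8 B), so it starts at offset 2 + 8 = 10 and occupies 2 bytes.
Bytes at offsets 10..11: EA 2C.
In little-endian order the low byte comes first in memory.
Reassemble most-significant byte first: 2C EA → 0x2CEA.
0x2CEA = 11498.

11498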